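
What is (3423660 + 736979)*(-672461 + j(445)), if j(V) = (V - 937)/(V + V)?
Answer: -1245052044364849/445 ≈ -2.7979e+12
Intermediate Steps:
j(V) = (-937 + V)/(2*V) (j(V) = (-937 + V)/((2*V)) = (-937 + V)*(1/(2*V)) = (-937 + V)/(2*V))
(3423660 + 736979)*(-672461 + j(445)) = (3423660 + 736979)*(-672461 + (½)*(-937 + 445)/445) = 4160639*(-672461 + (½)*(1/445)*(-492)) = 4160639*(-672461 - 246/445) = 4160639*(-299245391/445) = -1245052044364849/445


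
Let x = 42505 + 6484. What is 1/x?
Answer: 1/48989 ≈ 2.0413e-5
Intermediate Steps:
x = 48989
1/x = 1/48989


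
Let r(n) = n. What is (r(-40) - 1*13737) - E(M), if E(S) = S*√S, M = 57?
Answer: -13777 - 57*√57 ≈ -14207.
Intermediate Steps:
E(S) = S^(3/2)
(r(-40) - 1*13737) - E(M) = (-40 - 1*13737) - 57^(3/2) = (-40 - 13737) - 57*√57 = -13777 - 57*√57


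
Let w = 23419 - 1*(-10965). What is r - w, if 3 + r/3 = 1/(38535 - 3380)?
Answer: -1209085912/35155 ≈ -34393.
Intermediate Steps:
w = 34384 (w = 23419 + 10965 = 34384)
r = -316392/35155 (r = -9 + 3/(38535 - 3380) = -9 + 3/35155 = -316392/35155 ≈ -8.9999)
r - w = -316392/35155 - 1*34384 = -316392/35155 - 34384 = -1209085912/35155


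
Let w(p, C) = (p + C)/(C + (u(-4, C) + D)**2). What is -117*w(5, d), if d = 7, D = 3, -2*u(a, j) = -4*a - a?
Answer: -351/14 ≈ -25.071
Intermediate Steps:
u(a, j) = 5*a/2 (u(a, j) = -(-4*a - a)/2 = -(-5)*a/2 = 5*a/2)
w(p, C) = (C + p)/(49 + C) (w(p, C) = (p + C)/(C + ((5/2)*(-4) + 3)**2) = (C + p)/(C + (-10 + 3)**2) = (C + p)/(C + (-7)**2) = (C + p)/(C + 49) = (C + p)/(49 + C))
-117*w(5, d) = -117*(7 + 5)/(49 + 7) = -117*12/56 = -117*3/14 = -351/14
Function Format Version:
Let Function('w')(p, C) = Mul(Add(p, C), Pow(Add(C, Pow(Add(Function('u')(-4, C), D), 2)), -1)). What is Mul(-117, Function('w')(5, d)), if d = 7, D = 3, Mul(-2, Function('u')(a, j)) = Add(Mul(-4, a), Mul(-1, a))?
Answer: Rational(-351, 14) ≈ -25.071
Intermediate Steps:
Function('u')(a, j) = Mul(Rational(5, 2), a) (Function('u')(a, j) = Mul(Rational(-1, 2), Add(Mul(-4, a), Mul(-1, a))) = Mul(Rational(-1, 2), Mul(-5, a)) = Mul(Rational(5, 2), a))
Function('w')(p, C) = Mul(Pow(Add(49, C), -1), Add(C, p)) (Function('w')(p, C) = Mul(Add(p, C), Pow(Add(C, Pow(Add(Mul(Rational(5, 2), -4), 3), 2)), -1)) = Mul(Add(C, p), Pow(Add(C, Pow(Add(-10, 3), 2)), -1)) = Mul(Add(C, p), Pow(Add(C, Pow(-7, 2)), -1)) = Mul(Add(C, p), Pow(Add(C, 49), -1)) = Mul(Add(C, p), Pow(Add(49, C), -1)) = Mul(Pow(Add(49, C), -1), Add(C, p)))
Mul(-117, Function('w')(5, d)) = Mul(-117, Mul(Pow(Add(49, 7), -1), Add(7, 5))) = Mul(-117, Mul(Pow(56, -1), 12)) = Mul(-117, Mul(Rational(1, 56), 12)) = Mul(-117, Rational(3, 14)) = Rational(-351, 14)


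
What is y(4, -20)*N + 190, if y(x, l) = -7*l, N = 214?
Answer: 30150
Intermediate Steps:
y(4, -20)*N + 190 = -7*(-20)*214 + 190 = 140*214 + 190 = 29960 + 190 = 30150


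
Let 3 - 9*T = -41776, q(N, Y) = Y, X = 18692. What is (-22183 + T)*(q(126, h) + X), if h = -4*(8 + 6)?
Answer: -980676016/3 ≈ -3.2689e+8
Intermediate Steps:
h = -56 (h = -4*14 = -56)
T = 41779/9 (T = ⅓ - ⅑*(-41776) = ⅓ + 41776/9 = 41779/9 ≈ 4642.1)
(-22183 + T)*(q(126, h) + X) = (-22183 + 41779/9)*(-56 + 18692) = -157868/9*18636 = -980676016/3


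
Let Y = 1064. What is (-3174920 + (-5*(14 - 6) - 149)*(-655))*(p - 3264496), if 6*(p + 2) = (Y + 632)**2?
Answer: 25493021996750/3 ≈ 8.4977e+12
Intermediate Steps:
p = 1438202/3 (p = -2 + (1064 + 632)**2/6 = -2 + (1/6)*1696**2 = -2 + (1/6)*2876416 = -2 + 1438208/3 = 1438202/3 ≈ 4.7940e+5)
(-3174920 + (-5*(14 - 6) - 149)*(-655))*(p - 3264496) = (-3174920 + (-5*(14 - 6) - 149)*(-655))*(1438202/3 - 3264496) = (-3174920 + (-5*8 - 149)*(-655))*(-8355286/3) = (-3174920 + (-40 - 149)*(-655))*(-8355286/3) = (-3174920 - 189*(-655))*(-8355286/3) = (-3174920 + 123795)*(-8355286/3) = -3051125*(-8355286/3) = 25493021996750/3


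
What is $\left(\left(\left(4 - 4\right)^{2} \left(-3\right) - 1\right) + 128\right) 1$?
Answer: $127$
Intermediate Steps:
$\left(\left(\left(4 - 4\right)^{2} \left(-3\right) - 1\right) + 128\right) 1 = \left(\left(0^{2} \left(-3\right) - 1\right) + 128\right) 1 = \left(\left(0 \left(-3\right) - 1\right) + 128\right) 1 = \left(\left(0 - 1\right) + 128\right) 1 = \left(-1 + 128\right) 1 = 127 \cdot 1 = 127$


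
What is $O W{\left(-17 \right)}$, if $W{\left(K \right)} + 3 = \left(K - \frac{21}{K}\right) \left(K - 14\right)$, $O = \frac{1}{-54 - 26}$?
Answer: $- \frac{8257}{1360} \approx -6.0713$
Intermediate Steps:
$O = - \frac{1}{80}$ ($O = \frac{1}{-80} = - \frac{1}{80} \approx -0.0125$)
$W{\left(K \right)} = -3 + \left(-14 + K\right) \left(K - \frac{21}{K}\right)$ ($W{\left(K \right)} = -3 + \left(K - \frac{21}{K}\right) \left(K - 14\right) = -3 + \left(K - \frac{21}{K}\right) \left(-14 + K\right) = -3 + \left(-14 + K\right) \left(K - \frac{21}{K}\right)$)
$O W{\left(-17 \right)} = - \frac{-24 + \left(-17\right)^{2} - -238 + \frac{294}{-17}}{80} = - \frac{-24 + 289 + 238 + 294 \left(- \frac{1}{17}\right)}{80} = - \frac{-24 + 289 + 238 - \frac{294}{17}}{80} = \left(- \frac{1}{80}\right) \frac{8257}{17} = - \frac{8257}{1360}$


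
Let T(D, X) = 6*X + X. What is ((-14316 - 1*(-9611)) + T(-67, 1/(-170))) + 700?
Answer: -680857/170 ≈ -4005.0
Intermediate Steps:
T(D, X) = 7*X
((-14316 - 1*(-9611)) + T(-67, 1/(-170))) + 700 = ((-14316 - 1*(-9611)) + 7/(-170)) + 700 = ((-14316 + 9611) + 7*(-1/170)) + 700 = (-4705 - 7/170) + 700 = -799857/170 + 700 = -680857/170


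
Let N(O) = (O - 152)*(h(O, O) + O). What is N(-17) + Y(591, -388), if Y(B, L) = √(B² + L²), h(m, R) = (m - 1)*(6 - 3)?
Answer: 11999 + 5*√19993 ≈ 12706.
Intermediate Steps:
h(m, R) = -3 + 3*m (h(m, R) = (-1 + m)*3 = -3 + 3*m)
N(O) = (-152 + O)*(-3 + 4*O) (N(O) = (O - 152)*((-3 + 3*O) + O) = (-152 + O)*(-3 + 4*O))
N(-17) + Y(591, -388) = (456 - 611*(-17) + 4*(-17)²) + √(591² + (-388)²) = (456 + 10387 + 4*289) + √(349281 + 150544) = (456 + 10387 + 1156) + √499825 = 11999 + 5*√19993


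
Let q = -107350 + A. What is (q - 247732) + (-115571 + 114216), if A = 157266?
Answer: -199171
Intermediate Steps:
q = 49916 (q = -107350 + 157266 = 49916)
(q - 247732) + (-115571 + 114216) = (49916 - 247732) + (-115571 + 114216) = -197816 - 1355 = -199171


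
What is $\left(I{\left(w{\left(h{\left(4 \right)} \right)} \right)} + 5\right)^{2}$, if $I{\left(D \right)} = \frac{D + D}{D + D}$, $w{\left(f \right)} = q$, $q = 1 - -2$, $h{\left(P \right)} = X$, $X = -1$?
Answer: $36$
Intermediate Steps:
$h{\left(P \right)} = -1$
$q = 3$ ($q = 1 + 2 = 3$)
$w{\left(f \right)} = 3$
$I{\left(D \right)} = 1$ ($I{\left(D \right)} = \frac{2 D}{2 D} = 2 D \frac{1}{2 D} = 1$)
$\left(I{\left(w{\left(h{\left(4 \right)} \right)} \right)} + 5\right)^{2} = \left(1 + 5\right)^{2} = 6^{2} = 36$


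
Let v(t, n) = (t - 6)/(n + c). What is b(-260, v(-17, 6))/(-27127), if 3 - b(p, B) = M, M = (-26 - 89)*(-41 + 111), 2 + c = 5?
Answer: -8053/27127 ≈ -0.29686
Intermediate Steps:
c = 3 (c = -2 + 5 = 3)
v(t, n) = (-6 + t)/(3 + n) (v(t, n) = (t - 6)/(n + 3) = (-6 + t)/(3 + n))
M = -8050 (M = -115*70 = -8050)
b(p, B) = 8053 (b(p, B) = 3 - 1*(-8050) = 3 + 8050 = 8053)
b(-260, v(-17, 6))/(-27127) = 8053/(-27127) = 8053*(-1/27127) = -8053/27127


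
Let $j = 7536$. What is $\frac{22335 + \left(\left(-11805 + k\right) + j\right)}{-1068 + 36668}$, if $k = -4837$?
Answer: $\frac{13229}{35600} \approx 0.3716$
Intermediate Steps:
$\frac{22335 + \left(\left(-11805 + k\right) + j\right)}{-1068 + 36668} = \frac{22335 + \left(\left(-11805 - 4837\right) + 7536\right)}{-1068 + 36668} = \frac{22335 + \left(-16642 + 7536\right)}{35600} = \left(22335 - 9106\right) \frac{1}{35600} = 13229 \cdot \frac{1}{35600} = \frac{13229}{35600}$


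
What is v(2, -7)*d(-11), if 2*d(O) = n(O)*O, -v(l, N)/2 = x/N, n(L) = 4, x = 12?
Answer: -528/7 ≈ -75.429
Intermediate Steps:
v(l, N) = -24/N
d(O) = 2*O (d(O) = (4*O)/2 = 2*O)
v(2, -7)*d(-11) = (-24/(-7))*(2*(-11)) = -24*(-1/7)*(-22) = (24/7)*(-22) = -528/7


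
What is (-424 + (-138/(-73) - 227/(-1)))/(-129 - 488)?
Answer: 14243/45041 ≈ 0.31622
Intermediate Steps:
(-424 + (-138/(-73) - 227/(-1)))/(-129 - 488) = (-424 + (-138*(-1/73) - 227*(-1)))/(-617) = (-424 + (138/73 + 227))*(-1/617) = (-424 + 16709/73)*(-1/617) = -14243/73*(-1/617) = 14243/45041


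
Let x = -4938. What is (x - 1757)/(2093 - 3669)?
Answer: 6695/1576 ≈ 4.2481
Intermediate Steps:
(x - 1757)/(2093 - 3669) = (-4938 - 1757)/(2093 - 3669) = -6695/(-1576) = -6695*(-1/1576) = 6695/1576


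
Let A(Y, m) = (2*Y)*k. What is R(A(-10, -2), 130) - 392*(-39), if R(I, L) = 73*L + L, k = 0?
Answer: 24908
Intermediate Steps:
A(Y, m) = 0 (A(Y, m) = (2*Y)*0 = 0)
R(I, L) = 74*L
R(A(-10, -2), 130) - 392*(-39) = 74*130 - 392*(-39) = 9620 + 15288 = 24908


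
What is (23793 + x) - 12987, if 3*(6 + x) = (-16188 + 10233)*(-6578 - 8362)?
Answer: 29666700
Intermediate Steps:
x = 29655894 (x = -6 + ((-16188 + 10233)*(-6578 - 8362))/3 = -6 + (-5955*(-14940))/3 = -6 + (⅓)*88967700 = -6 + 29655900 = 29655894)
(23793 + x) - 12987 = (23793 + 29655894) - 12987 = 29679687 - 12987 = 29666700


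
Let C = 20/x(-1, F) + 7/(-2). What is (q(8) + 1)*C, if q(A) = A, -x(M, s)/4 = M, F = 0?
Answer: 27/2 ≈ 13.500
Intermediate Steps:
x(M, s) = -4*M
C = 3/2 (C = 20/((-4*(-1))) + 7/(-2) = 20/4 + 7*(-½) = 20*(¼) - 7/2 = 5 - 7/2 = 3/2 ≈ 1.5000)
(q(8) + 1)*C = (8 + 1)*(3/2) = 9*(3/2) = 27/2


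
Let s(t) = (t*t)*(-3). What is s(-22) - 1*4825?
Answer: -6277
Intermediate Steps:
s(t) = -3*t² (s(t) = t²*(-3) = -3*t²)
s(-22) - 1*4825 = -3*(-22)² - 1*4825 = -3*484 - 4825 = -1452 - 4825 = -6277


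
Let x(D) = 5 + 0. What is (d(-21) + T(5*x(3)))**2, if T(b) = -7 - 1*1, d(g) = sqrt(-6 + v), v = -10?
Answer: 48 - 64*I ≈ 48.0 - 64.0*I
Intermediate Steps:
x(D) = 5
d(g) = 4*I (d(g) = sqrt(-6 - 10) = sqrt(-16) = 4*I)
T(b) = -8 (T(b) = -7 - 1 = -8)
(d(-21) + T(5*x(3)))**2 = (4*I - 8)**2 = (-8 + 4*I)**2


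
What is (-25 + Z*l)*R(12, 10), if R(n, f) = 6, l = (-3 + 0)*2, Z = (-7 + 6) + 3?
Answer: -222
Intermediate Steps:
Z = 2 (Z = -1 + 3 = 2)
l = -6 (l = -3*2 = -6)
(-25 + Z*l)*R(12, 10) = (-25 + 2*(-6))*6 = (-25 - 12)*6 = -37*6 = -222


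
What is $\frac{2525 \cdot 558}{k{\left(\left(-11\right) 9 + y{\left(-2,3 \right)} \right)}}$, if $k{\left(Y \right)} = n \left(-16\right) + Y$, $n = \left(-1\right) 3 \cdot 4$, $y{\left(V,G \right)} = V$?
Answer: $\frac{1408950}{91} \approx 15483.0$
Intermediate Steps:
$n = -12$ ($n = \left(-3\right) 4 = -12$)
$k{\left(Y \right)} = 192 + Y$ ($k{\left(Y \right)} = \left(-12\right) \left(-16\right) + Y = 192 + Y$)
$\frac{2525 \cdot 558}{k{\left(\left(-11\right) 9 + y{\left(-2,3 \right)} \right)}} = \frac{2525 \cdot 558}{192 - 101} = \frac{1408950}{192 - 101} = \frac{1408950}{91}$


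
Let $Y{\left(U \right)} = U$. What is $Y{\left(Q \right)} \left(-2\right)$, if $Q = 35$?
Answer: $-70$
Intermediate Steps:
$Y{\left(Q \right)} \left(-2\right) = 35 \left(-2\right) = -70$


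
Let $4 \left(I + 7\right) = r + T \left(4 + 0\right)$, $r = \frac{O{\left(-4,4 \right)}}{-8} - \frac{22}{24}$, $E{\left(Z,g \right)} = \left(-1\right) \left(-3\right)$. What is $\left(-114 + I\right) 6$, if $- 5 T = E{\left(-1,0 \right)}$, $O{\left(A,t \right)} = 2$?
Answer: $- \frac{14627}{20} \approx -731.35$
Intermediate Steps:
$E{\left(Z,g \right)} = 3$
$T = - \frac{3}{5}$ ($T = \left(- \frac{1}{5}\right) 3 = - \frac{3}{5} \approx -0.6$)
$r = - \frac{7}{6}$ ($r = \frac{2}{-8} - \frac{22}{24} = 2 \left(- \frac{1}{8}\right) - \frac{11}{12} = - \frac{1}{4} - \frac{11}{12} = - \frac{7}{6} \approx -1.1667$)
$I = - \frac{947}{120}$ ($I = -7 + \frac{- \frac{7}{6} - \frac{3 \left(4 + 0\right)}{5}}{4} = -7 + \frac{- \frac{7}{6} - \frac{12}{5}}{4} = -7 + \frac{1}{4} \left(- \frac{107}{30}\right) = -7 - \frac{107}{120} = - \frac{947}{120} \approx -7.8917$)
$\left(-114 + I\right) 6 = \left(-114 - \frac{947}{120}\right) 6 = \left(- \frac{14627}{120}\right) 6 = - \frac{14627}{20}$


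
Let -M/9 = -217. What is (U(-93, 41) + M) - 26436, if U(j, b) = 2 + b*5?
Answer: -24276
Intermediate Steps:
U(j, b) = 2 + 5*b
M = 1953 (M = -9*(-217) = 1953)
(U(-93, 41) + M) - 26436 = ((2 + 5*41) + 1953) - 26436 = ((2 + 205) + 1953) - 26436 = (207 + 1953) - 26436 = 2160 - 26436 = -24276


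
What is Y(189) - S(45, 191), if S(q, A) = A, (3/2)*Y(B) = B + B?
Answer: 61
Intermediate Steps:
Y(B) = 4*B/3 (Y(B) = 2*(B + B)/3 = 2*(2*B)/3 = 4*B/3)
Y(189) - S(45, 191) = (4/3)*189 - 1*191 = 252 - 191 = 61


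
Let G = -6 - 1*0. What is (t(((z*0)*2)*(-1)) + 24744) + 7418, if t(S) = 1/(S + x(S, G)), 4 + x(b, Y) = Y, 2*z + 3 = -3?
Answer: 321619/10 ≈ 32162.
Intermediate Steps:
z = -3 (z = -3/2 + (½)*(-3) = -3/2 - 3/2 = -3)
G = -6 (G = -6 + 0 = -6)
x(b, Y) = -4 + Y
t(S) = 1/(-10 + S) (t(S) = 1/(S + (-4 - 6)) = 1/(S - 10) = 1/(-10 + S))
(t(((z*0)*2)*(-1)) + 24744) + 7418 = (1/(-10 + (-3*0*2)*(-1)) + 24744) + 7418 = (1/(-10 + (0*2)*(-1)) + 24744) + 7418 = (1/(-10 + 0*(-1)) + 24744) + 7418 = (1/(-10 + 0) + 24744) + 7418 = (1/(-10) + 24744) + 7418 = (-⅒ + 24744) + 7418 = 247439/10 + 7418 = 321619/10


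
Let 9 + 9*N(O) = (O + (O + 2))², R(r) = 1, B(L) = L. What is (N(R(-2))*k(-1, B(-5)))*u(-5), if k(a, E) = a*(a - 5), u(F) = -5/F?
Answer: 14/3 ≈ 4.6667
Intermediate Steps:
k(a, E) = a*(-5 + a)
N(O) = -1 + (2 + 2*O)²/9 (N(O) = -1 + (O + (O + 2))²/9 = -1 + (O + (2 + O))²/9 = -1 + (2 + 2*O)²/9)
(N(R(-2))*k(-1, B(-5)))*u(-5) = ((-1 + 4*(1 + 1)²/9)*(-(-5 - 1)))*(-5/(-5)) = ((-1 + (4/9)*2²)*(-1*(-6)))*(-5*(-⅕)) = ((-1 + (4/9)*4)*6)*1 = ((-1 + 16/9)*6)*1 = ((7/9)*6)*1 = (14/3)*1 = 14/3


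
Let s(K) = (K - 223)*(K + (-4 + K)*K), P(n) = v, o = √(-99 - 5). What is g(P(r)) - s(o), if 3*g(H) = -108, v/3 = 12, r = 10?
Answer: -23540 - 1130*I*√26 ≈ -23540.0 - 5761.9*I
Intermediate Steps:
v = 36 (v = 3*12 = 36)
o = 2*I*√26 (o = √(-104) = 2*I*√26 ≈ 10.198*I)
P(n) = 36
g(H) = -36 (g(H) = (⅓)*(-108) = -36)
s(K) = (-223 + K)*(K + K*(-4 + K))
g(P(r)) - s(o) = -36 - 2*I*√26*(669 + (2*I*√26)² - 452*I*√26) = -36 - 2*I*√26*(669 - 104 - 452*I*√26) = -36 - 2*I*√26*(565 - 452*I*√26)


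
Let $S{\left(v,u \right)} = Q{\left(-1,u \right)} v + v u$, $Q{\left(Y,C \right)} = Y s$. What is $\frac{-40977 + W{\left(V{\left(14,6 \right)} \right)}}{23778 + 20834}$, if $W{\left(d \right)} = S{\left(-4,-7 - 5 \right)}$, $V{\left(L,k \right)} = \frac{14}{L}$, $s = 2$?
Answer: $- \frac{40921}{44612} \approx -0.91726$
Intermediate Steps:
$Q{\left(Y,C \right)} = 2 Y$ ($Q{\left(Y,C \right)} = Y 2 = 2 Y$)
$S{\left(v,u \right)} = - 2 v + u v$ ($S{\left(v,u \right)} = 2 \left(-1\right) v + v u = - 2 v + u v$)
$W{\left(d \right)} = 56$ ($W{\left(d \right)} = - 4 \left(-2 - 12\right) = \left(-4\right) \left(-14\right) = 56$)
$\frac{-40977 + W{\left(V{\left(14,6 \right)} \right)}}{23778 + 20834} = \frac{-40977 + 56}{23778 + 20834} = - \frac{40921}{44612}$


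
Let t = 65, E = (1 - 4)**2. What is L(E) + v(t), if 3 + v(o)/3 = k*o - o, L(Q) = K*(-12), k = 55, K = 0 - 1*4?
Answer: 10569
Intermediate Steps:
K = -4 (K = 0 - 4 = -4)
E = 9 (E = (-3)**2 = 9)
L(Q) = 48 (L(Q) = -4*(-12) = 48)
v(o) = -9 + 162*o (v(o) = -9 + 3*(55*o - o) = -9 + 3*(54*o) = -9 + 162*o)
L(E) + v(t) = 48 + (-9 + 162*65) = 48 + (-9 + 10530) = 48 + 10521 = 10569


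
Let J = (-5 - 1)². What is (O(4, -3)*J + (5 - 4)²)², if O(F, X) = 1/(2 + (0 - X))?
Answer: 1681/25 ≈ 67.240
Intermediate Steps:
O(F, X) = 1/(2 - X)
J = 36 (J = (-6)² = 36)
(O(4, -3)*J + (5 - 4)²)² = (-1/(-2 - 3)*36 + (5 - 4)²)² = (-1/(-5)*36 + 1²)² = (-1*(-⅕)*36 + 1)² = ((⅕)*36 + 1)² = (36/5 + 1)² = (41/5)² = 1681/25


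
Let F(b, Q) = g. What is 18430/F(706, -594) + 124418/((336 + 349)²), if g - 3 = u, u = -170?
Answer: -8627038944/78360575 ≈ -110.09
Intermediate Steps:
g = -167 (g = 3 - 170 = -167)
F(b, Q) = -167
18430/F(706, -594) + 124418/((336 + 349)²) = 18430/(-167) + 124418/((336 + 349)²) = 18430*(-1/167) + 124418/(685²) = -18430/167 + 124418/469225 = -8627038944/78360575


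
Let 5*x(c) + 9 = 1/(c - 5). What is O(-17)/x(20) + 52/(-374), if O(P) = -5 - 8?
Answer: 178841/25058 ≈ 7.1371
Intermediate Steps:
O(P) = -13
x(c) = -9/5 + 1/(5*(-5 + c)) (x(c) = -9/5 + 1/(5*(c - 5)) = -9/5 + 1/(5*(-5 + c)))
O(-17)/x(20) + 52/(-374) = -13*5*(-5 + 20)/(46 - 9*20) + 52/(-374) = -13*75/(46 - 180) + 52*(-1/374) = -13/((⅕)*(1/15)*(-134)) - 26/187 = -13/(-134/75) - 26/187 = -13*(-75/134) - 26/187 = 975/134 - 26/187 = 178841/25058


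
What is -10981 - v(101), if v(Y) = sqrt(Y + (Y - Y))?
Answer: -10981 - sqrt(101) ≈ -10991.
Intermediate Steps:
v(Y) = sqrt(Y) (v(Y) = sqrt(Y + 0) = sqrt(Y))
-10981 - v(101) = -10981 - sqrt(101)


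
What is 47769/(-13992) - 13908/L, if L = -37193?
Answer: -527357227/173468152 ≈ -3.0401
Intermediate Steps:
47769/(-13992) - 13908/L = 47769/(-13992) - 13908/(-37193) = 47769*(-1/13992) - 13908*(-1/37193) = -15923/4664 + 13908/37193 = -527357227/173468152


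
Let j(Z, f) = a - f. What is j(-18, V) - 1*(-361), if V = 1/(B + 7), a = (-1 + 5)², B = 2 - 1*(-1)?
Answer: 3769/10 ≈ 376.90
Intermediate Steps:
B = 3 (B = 2 + 1 = 3)
a = 16 (a = 4² = 16)
V = ⅒ (V = 1/(3 + 7) = 1/10 = ⅒ ≈ 0.10000)
j(Z, f) = 16 - f
j(-18, V) - 1*(-361) = (16 - 1*⅒) - 1*(-361) = (16 - ⅒) + 361 = 159/10 + 361 = 3769/10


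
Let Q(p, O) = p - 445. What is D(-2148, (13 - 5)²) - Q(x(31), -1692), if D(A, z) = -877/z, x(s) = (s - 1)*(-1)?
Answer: 29523/64 ≈ 461.30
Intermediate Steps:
x(s) = 1 - s (x(s) = (-1 + s)*(-1) = 1 - s)
Q(p, O) = -445 + p
D(-2148, (13 - 5)²) - Q(x(31), -1692) = -877/(13 - 5)² - (-445 + (1 - 1*31)) = -877/(8²) - (-445 + (1 - 31)) = -877/64 - (-445 - 30) = -877*1/64 - 1*(-475) = -877/64 + 475 = 29523/64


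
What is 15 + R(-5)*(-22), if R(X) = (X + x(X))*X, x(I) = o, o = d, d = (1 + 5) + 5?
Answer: 675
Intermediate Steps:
d = 11 (d = 6 + 5 = 11)
o = 11
x(I) = 11
R(X) = X*(11 + X) (R(X) = (X + 11)*X = (11 + X)*X = X*(11 + X))
15 + R(-5)*(-22) = 15 - 5*(11 - 5)*(-22) = 15 - 5*6*(-22) = 15 - 30*(-22) = 15 + 660 = 675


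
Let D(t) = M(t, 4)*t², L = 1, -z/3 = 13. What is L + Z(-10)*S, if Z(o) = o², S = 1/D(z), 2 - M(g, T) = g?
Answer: 62461/62361 ≈ 1.0016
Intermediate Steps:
z = -39 (z = -3*13 = -39)
M(g, T) = 2 - g
D(t) = t²*(2 - t) (D(t) = (2 - t)*t² = t²*(2 - t))
S = 1/62361 (S = 1/((-39)²*(2 - 1*(-39))) = 1/(1521*(2 + 39)) = 1/(1521*41) = 1/62361 ≈ 1.6036e-5)
L + Z(-10)*S = 1 + (-10)²*(1/62361) = 1 + 100*(1/62361) = 1 + 100/62361 = 62461/62361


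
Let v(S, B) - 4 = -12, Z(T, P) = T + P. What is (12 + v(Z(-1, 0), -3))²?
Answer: 16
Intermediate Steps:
Z(T, P) = P + T
v(S, B) = -8 (v(S, B) = 4 - 12 = -8)
(12 + v(Z(-1, 0), -3))² = (12 - 8)² = 4² = 16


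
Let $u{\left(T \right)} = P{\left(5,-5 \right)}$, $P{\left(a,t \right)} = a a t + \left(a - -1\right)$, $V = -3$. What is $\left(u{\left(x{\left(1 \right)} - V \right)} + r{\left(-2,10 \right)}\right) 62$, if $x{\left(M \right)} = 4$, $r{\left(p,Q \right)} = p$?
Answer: $-7502$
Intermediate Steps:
$P{\left(a,t \right)} = 1 + a + t a^{2}$ ($P{\left(a,t \right)} = a^{2} t + \left(a + 1\right) = t a^{2} + \left(1 + a\right) = 1 + a + t a^{2}$)
$u{\left(T \right)} = -119$ ($u{\left(T \right)} = 1 + 5 - 5 \cdot 5^{2} = 1 + 5 - 125 = -119$)
$\left(u{\left(x{\left(1 \right)} - V \right)} + r{\left(-2,10 \right)}\right) 62 = \left(-119 - 2\right) 62 = \left(-121\right) 62 = -7502$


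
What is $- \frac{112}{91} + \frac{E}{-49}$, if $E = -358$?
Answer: $\frac{3870}{637} \approx 6.0754$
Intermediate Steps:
$- \frac{112}{91} + \frac{E}{-49} = - \frac{112}{91} - \frac{358}{-49} = \left(-112\right) \frac{1}{91} - - \frac{358}{49} = - \frac{16}{13} + \frac{358}{49} = \frac{3870}{637}$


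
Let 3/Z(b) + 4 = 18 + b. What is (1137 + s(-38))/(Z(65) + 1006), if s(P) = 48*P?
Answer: -54273/79477 ≈ -0.68288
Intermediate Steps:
Z(b) = 3/(14 + b) (Z(b) = 3/(-4 + (18 + b)) = 3/(14 + b))
(1137 + s(-38))/(Z(65) + 1006) = (1137 + 48*(-38))/(3/(14 + 65) + 1006) = (1137 - 1824)/(3/79 + 1006) = -687/(3*(1/79) + 1006) = -687/(3/79 + 1006) = -687/79477/79 = -687*79/79477 = -54273/79477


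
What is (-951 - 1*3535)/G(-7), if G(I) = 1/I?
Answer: 31402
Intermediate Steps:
(-951 - 1*3535)/G(-7) = (-951 - 1*3535)/(1/(-7)) = (-951 - 3535)/(-1/7) = -4486*(-7) = 31402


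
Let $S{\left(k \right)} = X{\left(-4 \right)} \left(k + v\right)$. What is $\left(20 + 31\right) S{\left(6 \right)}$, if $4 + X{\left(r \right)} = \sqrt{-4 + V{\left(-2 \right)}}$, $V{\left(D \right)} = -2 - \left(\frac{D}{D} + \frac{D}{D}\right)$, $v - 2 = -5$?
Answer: $-612 + 306 i \sqrt{2} \approx -612.0 + 432.75 i$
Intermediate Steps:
$v = -3$ ($v = 2 - 5 = -3$)
$V{\left(D \right)} = -4$ ($V{\left(D \right)} = -2 - \left(1 + 1\right) = -2 - 2 = -4$)
$X{\left(r \right)} = -4 + 2 i \sqrt{2}$ ($X{\left(r \right)} = -4 + \sqrt{-4 - 4} = -4 + \sqrt{-8} = -4 + 2 i \sqrt{2}$)
$S{\left(k \right)} = \left(-4 + 2 i \sqrt{2}\right) \left(-3 + k\right)$ ($S{\left(k \right)} = \left(-4 + 2 i \sqrt{2}\right) \left(k - 3\right) = \left(-4 + 2 i \sqrt{2}\right) \left(-3 + k\right)$)
$\left(20 + 31\right) S{\left(6 \right)} = \left(20 + 31\right) \left(- 2 \left(-3 + 6\right) \left(2 - i \sqrt{2}\right)\right) = 51 \left(\left(-2\right) 3 \left(2 - i \sqrt{2}\right)\right) = 51 \left(-12 + 6 i \sqrt{2}\right) = -612 + 306 i \sqrt{2}$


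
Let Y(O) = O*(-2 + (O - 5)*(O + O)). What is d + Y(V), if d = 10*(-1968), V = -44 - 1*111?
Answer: -7707370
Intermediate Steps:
V = -155 (V = -44 - 111 = -155)
Y(O) = O*(-2 + 2*O*(-5 + O)) (Y(O) = O*(-2 + (-5 + O)*(2*O)) = O*(-2 + 2*O*(-5 + O)))
d = -19680
d + Y(V) = -19680 + 2*(-155)*(-1 + (-155)² - 5*(-155)) = -19680 + 2*(-155)*(-1 + 24025 + 775) = -19680 + 2*(-155)*24799 = -19680 - 7687690 = -7707370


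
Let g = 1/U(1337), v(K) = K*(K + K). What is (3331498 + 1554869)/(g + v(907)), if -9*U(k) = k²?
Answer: 8734718171823/2941083700553 ≈ 2.9699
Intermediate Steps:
U(k) = -k²/9
v(K) = 2*K² (v(K) = K*(2*K) = 2*K²)
g = -9/1787569 (g = 1/(-⅑*1337²) = 1/(-⅑*1787569) = 1/(-1787569/9) = -9/1787569 ≈ -5.0348e-6)
(3331498 + 1554869)/(g + v(907)) = (3331498 + 1554869)/(-9/1787569 + 2*907²) = 4886367/(-9/1787569 + 2*822649) = 4886367/(-9/1787569 + 1645298) = 4886367/(2941083700553/1787569) = 4886367*(1787569/2941083700553) = 8734718171823/2941083700553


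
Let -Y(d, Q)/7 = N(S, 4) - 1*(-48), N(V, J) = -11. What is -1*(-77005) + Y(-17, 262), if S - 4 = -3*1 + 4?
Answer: 76746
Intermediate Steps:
S = 5 (S = 4 + (-3*1 + 4) = 4 + (-3 + 4) = 4 + 1 = 5)
Y(d, Q) = -259 (Y(d, Q) = -7*(-11 - 1*(-48)) = -7*(-11 + 48) = -7*37 = -259)
-1*(-77005) + Y(-17, 262) = -1*(-77005) - 259 = 77005 - 259 = 76746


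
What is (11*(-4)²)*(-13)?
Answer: -2288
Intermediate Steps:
(11*(-4)²)*(-13) = (11*16)*(-13) = 176*(-13) = -2288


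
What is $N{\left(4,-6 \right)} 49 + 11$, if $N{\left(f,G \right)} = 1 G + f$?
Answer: $-87$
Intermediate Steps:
$N{\left(f,G \right)} = G + f$
$N{\left(4,-6 \right)} 49 + 11 = \left(-6 + 4\right) 49 + 11 = \left(-2\right) 49 + 11 = -98 + 11 = -87$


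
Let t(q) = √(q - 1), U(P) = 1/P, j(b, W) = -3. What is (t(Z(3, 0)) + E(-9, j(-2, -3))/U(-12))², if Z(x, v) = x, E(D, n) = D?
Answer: (108 + √2)² ≈ 11971.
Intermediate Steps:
t(q) = √(-1 + q)
(t(Z(3, 0)) + E(-9, j(-2, -3))/U(-12))² = (√(-1 + 3) - 9/(1/(-12)))² = (√2 - 9/(-1/12))² = (√2 - 9*(-12))² = (√2 + 108)² = (108 + √2)²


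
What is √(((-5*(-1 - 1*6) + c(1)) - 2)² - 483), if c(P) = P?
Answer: √673 ≈ 25.942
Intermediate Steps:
√(((-5*(-1 - 1*6) + c(1)) - 2)² - 483) = √(((-5*(-1 - 1*6) + 1) - 2)² - 483) = √(((-5*(-1 - 6) + 1) - 2)² - 483) = √(((-5*(-7) + 1) - 2)² - 483) = √(((35 + 1) - 2)² - 483) = √((36 - 2)² - 483) = √(34² - 483) = √(1156 - 483) = √673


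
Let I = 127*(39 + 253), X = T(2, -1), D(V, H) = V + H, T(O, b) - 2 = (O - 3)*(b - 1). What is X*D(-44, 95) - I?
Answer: -36880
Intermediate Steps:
T(O, b) = 2 + (-1 + b)*(-3 + O) (T(O, b) = 2 + (O - 3)*(b - 1) = 2 + (-3 + O)*(-1 + b) = 2 + (-1 + b)*(-3 + O))
D(V, H) = H + V
X = 4 (X = 5 - 1*2 - 3*(-1) + 2*(-1) = 5 - 2 + 3 - 2 = 4)
I = 37084 (I = 127*292 = 37084)
X*D(-44, 95) - I = 4*(95 - 44) - 1*37084 = 4*51 - 37084 = 204 - 37084 = -36880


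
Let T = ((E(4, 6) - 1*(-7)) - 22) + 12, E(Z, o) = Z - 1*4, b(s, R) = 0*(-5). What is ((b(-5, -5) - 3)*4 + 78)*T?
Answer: -198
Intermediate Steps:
b(s, R) = 0
E(Z, o) = -4 + Z (E(Z, o) = Z - 4 = -4 + Z)
T = -3 (T = (((-4 + 4) - 1*(-7)) - 22) + 12 = ((0 + 7) - 22) + 12 = (7 - 22) + 12 = -15 + 12 = -3)
((b(-5, -5) - 3)*4 + 78)*T = ((0 - 3)*4 + 78)*(-3) = (-3*4 + 78)*(-3) = (-12 + 78)*(-3) = 66*(-3) = -198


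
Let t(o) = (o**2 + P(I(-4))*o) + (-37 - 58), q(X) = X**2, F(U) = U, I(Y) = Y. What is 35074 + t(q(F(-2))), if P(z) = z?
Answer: 34979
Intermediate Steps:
t(o) = -95 + o**2 - 4*o (t(o) = (o**2 - 4*o) + (-37 - 58) = (o**2 - 4*o) - 95 = -95 + o**2 - 4*o)
35074 + t(q(F(-2))) = 35074 + (-95 + ((-2)**2)**2 - 4*(-2)**2) = 35074 + (-95 + 4**2 - 4*4) = 35074 + (-95 + 16 - 16) = 35074 - 95 = 34979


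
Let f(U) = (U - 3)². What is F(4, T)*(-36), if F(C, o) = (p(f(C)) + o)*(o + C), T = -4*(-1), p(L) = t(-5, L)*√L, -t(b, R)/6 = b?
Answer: -9792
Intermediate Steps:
t(b, R) = -6*b
f(U) = (-3 + U)²
p(L) = 30*√L (p(L) = (-6*(-5))*√L = 30*√L)
T = 4
F(C, o) = (C + o)*(o + 30*√((-3 + C)²)) (F(C, o) = (30*√((-3 + C)²) + o)*(o + C) = (o + 30*√((-3 + C)²))*(C + o) = (C + o)*(o + 30*√((-3 + C)²)))
F(4, T)*(-36) = (4² + 4*4 + 30*4*√((-3 + 4)²) + 30*4*√((-3 + 4)²))*(-36) = (16 + 16 + 30*4*√(1²) + 30*4*√(1²))*(-36) = (16 + 16 + 30*4*√1 + 30*4*√1)*(-36) = (16 + 16 + 30*4*1 + 30*4*1)*(-36) = (16 + 16 + 120 + 120)*(-36) = 272*(-36) = -9792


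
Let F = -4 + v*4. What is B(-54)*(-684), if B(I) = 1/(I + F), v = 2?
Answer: 342/25 ≈ 13.680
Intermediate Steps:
F = 4 (F = -4 + 2*4 = -4 + 8 = 4)
B(I) = 1/(4 + I) (B(I) = 1/(I + 4) = 1/(4 + I))
B(-54)*(-684) = -684/(4 - 54) = -684/(-50) = -1/50*(-684) = 342/25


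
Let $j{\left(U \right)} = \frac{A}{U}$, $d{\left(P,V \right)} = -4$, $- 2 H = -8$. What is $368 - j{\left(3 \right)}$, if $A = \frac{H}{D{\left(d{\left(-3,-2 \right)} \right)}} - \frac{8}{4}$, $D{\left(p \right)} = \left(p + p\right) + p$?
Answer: $\frac{3319}{9} \approx 368.78$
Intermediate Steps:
$H = 4$ ($H = \left(- \frac{1}{2}\right) \left(-8\right) = 4$)
$D{\left(p \right)} = 3 p$ ($D{\left(p \right)} = 2 p + p = 3 p$)
$A = - \frac{7}{3}$ ($A = \frac{4}{3 \left(-4\right)} - \frac{8}{4} = \frac{4}{-12} - 2 = 4 \left(- \frac{1}{12}\right) - 2 = - \frac{1}{3} - 2 = - \frac{7}{3} \approx -2.3333$)
$j{\left(U \right)} = - \frac{7}{3 U}$
$368 - j{\left(3 \right)} = 368 - - \frac{7}{3 \cdot 3} = 368 - \left(- \frac{7}{3}\right) \frac{1}{3} = 368 - - \frac{7}{9} = 368 + \frac{7}{9} = \frac{3319}{9}$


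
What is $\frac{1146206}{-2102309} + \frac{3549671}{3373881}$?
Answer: $\frac{3595342644853}{7092940391229} \approx 0.50689$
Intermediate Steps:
$\frac{1146206}{-2102309} + \frac{3549671}{3373881} = 1146206 \left(- \frac{1}{2102309}\right) + 3549671 \cdot \frac{1}{3373881} = - \frac{1146206}{2102309} + \frac{3549671}{3373881} = \frac{3595342644853}{7092940391229}$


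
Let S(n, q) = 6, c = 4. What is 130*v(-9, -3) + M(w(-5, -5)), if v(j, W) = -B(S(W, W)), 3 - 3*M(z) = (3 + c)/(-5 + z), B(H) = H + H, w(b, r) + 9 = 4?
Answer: -46763/30 ≈ -1558.8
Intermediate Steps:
w(b, r) = -5 (w(b, r) = -9 + 4 = -5)
B(H) = 2*H
M(z) = 1 - 7/(3*(-5 + z)) (M(z) = 1 - (3 + 4)/(3*(-5 + z)) = 1 - 7/(3*(-5 + z)))
v(j, W) = -12 (v(j, W) = -2*6 = -1*12 = -12)
130*v(-9, -3) + M(w(-5, -5)) = 130*(-12) + (-22/3 - 5)/(-5 - 5) = -1560 - 37/3/(-10) = -1560 - 1/10*(-37/3) = -1560 + 37/30 = -46763/30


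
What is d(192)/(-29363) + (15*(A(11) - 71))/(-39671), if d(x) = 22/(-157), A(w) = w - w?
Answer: 4910513177/182882952961 ≈ 0.026851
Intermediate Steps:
A(w) = 0
d(x) = -22/157 (d(x) = 22*(-1/157) = -22/157)
d(192)/(-29363) + (15*(A(11) - 71))/(-39671) = -22/157/(-29363) + (15*(0 - 71))/(-39671) = -22/157*(-1/29363) + (15*(-71))*(-1/39671) = 22/4609991 - 1065*(-1/39671) = 22/4609991 + 1065/39671 = 4910513177/182882952961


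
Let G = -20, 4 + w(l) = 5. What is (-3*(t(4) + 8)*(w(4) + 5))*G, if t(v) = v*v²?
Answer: 25920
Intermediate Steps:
w(l) = 1 (w(l) = -4 + 5 = 1)
t(v) = v³
(-3*(t(4) + 8)*(w(4) + 5))*G = -3*(4³ + 8)*(1 + 5)*(-20) = -3*(64 + 8)*6*(-20) = -216*6*(-20) = -3*432*(-20) = -1296*(-20) = 25920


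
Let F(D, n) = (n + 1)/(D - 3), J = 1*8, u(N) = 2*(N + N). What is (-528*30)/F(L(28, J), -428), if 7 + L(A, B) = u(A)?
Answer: 1615680/427 ≈ 3783.8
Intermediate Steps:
u(N) = 4*N (u(N) = 2*(2*N) = 4*N)
J = 8
L(A, B) = -7 + 4*A
F(D, n) = (1 + n)/(-3 + D)
(-528*30)/F(L(28, J), -428) = (-528*30)/(((1 - 428)/(-3 + (-7 + 4*28)))) = -15840/(-427/(-3 + (-7 + 112))) = -15840/(-427/(-3 + 105)) = -15840/(-427/102) = -15840*(-102/427) = 1615680/427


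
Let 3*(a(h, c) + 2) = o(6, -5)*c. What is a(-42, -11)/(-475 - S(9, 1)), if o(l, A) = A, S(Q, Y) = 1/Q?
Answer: -147/4276 ≈ -0.034378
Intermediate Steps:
a(h, c) = -2 - 5*c/3 (a(h, c) = -2 + (-5*c)/3 = -2 - 5*c/3)
a(-42, -11)/(-475 - S(9, 1)) = (-2 - 5/3*(-11))/(-475 - 1/9) = (-2 + 55/3)/(-475 - 1*1/9) = 49/(3*(-475 - 1/9)) = 49/(3*(-4276/9)) = (49/3)*(-9/4276) = -147/4276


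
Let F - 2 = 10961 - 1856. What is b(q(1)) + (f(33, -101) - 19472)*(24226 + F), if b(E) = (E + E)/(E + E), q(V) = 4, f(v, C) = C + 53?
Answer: -650660159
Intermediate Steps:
f(v, C) = 53 + C
b(E) = 1 (b(E) = (2*E)/((2*E)) = (2*E)*(1/(2*E)) = 1)
F = 9107 (F = 2 + (10961 - 1856) = 2 + 9105 = 9107)
b(q(1)) + (f(33, -101) - 19472)*(24226 + F) = 1 + ((53 - 101) - 19472)*(24226 + 9107) = 1 + (-48 - 19472)*33333 = 1 - 19520*33333 = 1 - 650660160 = -650660159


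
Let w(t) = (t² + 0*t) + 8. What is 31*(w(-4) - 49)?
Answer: -775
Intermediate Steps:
w(t) = 8 + t² (w(t) = (t² + 0) + 8 = t² + 8 = 8 + t²)
31*(w(-4) - 49) = 31*((8 + (-4)²) - 49) = 31*((8 + 16) - 49) = 31*(24 - 49) = 31*(-25) = -775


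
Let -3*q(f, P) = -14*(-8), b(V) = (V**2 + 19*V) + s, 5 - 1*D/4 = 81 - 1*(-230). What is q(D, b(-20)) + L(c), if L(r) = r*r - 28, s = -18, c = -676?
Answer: 1370732/3 ≈ 4.5691e+5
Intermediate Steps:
L(r) = -28 + r**2 (L(r) = r**2 - 28 = -28 + r**2)
D = -1224 (D = 20 - 4*(81 - 1*(-230)) = 20 - 4*(81 + 230) = 20 - 4*311 = 20 - 1244 = -1224)
b(V) = -18 + V**2 + 19*V (b(V) = (V**2 + 19*V) - 18 = -18 + V**2 + 19*V)
q(f, P) = -112/3 (q(f, P) = -(-14)*(-8)/3 = -1/3*112 = -112/3)
q(D, b(-20)) + L(c) = -112/3 + (-28 + (-676)**2) = -112/3 + (-28 + 456976) = -112/3 + 456948 = 1370732/3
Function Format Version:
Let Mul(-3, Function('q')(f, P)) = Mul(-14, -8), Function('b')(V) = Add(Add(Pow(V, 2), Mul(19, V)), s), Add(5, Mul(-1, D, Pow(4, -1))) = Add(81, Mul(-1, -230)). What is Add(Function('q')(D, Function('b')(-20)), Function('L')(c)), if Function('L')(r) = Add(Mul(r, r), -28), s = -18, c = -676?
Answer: Rational(1370732, 3) ≈ 4.5691e+5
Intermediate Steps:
Function('L')(r) = Add(-28, Pow(r, 2)) (Function('L')(r) = Add(Pow(r, 2), -28) = Add(-28, Pow(r, 2)))
D = -1224 (D = Add(20, Mul(-4, Add(81, Mul(-1, -230)))) = Add(20, Mul(-4, Add(81, 230))) = Add(20, Mul(-4, 311)) = Add(20, -1244) = -1224)
Function('b')(V) = Add(-18, Pow(V, 2), Mul(19, V)) (Function('b')(V) = Add(Add(Pow(V, 2), Mul(19, V)), -18) = Add(-18, Pow(V, 2), Mul(19, V)))
Function('q')(f, P) = Rational(-112, 3) (Function('q')(f, P) = Mul(Rational(-1, 3), Mul(-14, -8)) = Mul(Rational(-1, 3), 112) = Rational(-112, 3))
Add(Function('q')(D, Function('b')(-20)), Function('L')(c)) = Add(Rational(-112, 3), Add(-28, Pow(-676, 2))) = Add(Rational(-112, 3), Add(-28, 456976)) = Add(Rational(-112, 3), 456948) = Rational(1370732, 3)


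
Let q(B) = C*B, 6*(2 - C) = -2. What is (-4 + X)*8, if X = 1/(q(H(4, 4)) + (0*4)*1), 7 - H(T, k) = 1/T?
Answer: -1984/63 ≈ -31.492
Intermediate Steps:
H(T, k) = 7 - 1/T
C = 7/3 (C = 2 - ⅙*(-2) = 2 + ⅓ = 7/3 ≈ 2.3333)
q(B) = 7*B/3
X = 4/63 (X = 1/(7*(7 - 1/4)/3 + (0*4)*1) = 1/(7*(7 - 1*¼)/3 + 0*1) = 1/(7*(7 - ¼)/3 + 0) = 1/((7/3)*(27/4) + 0) = 1/(63/4 + 0) = 1/(63/4) = 4/63 ≈ 0.063492)
(-4 + X)*8 = (-4 + 4/63)*8 = -248/63*8 = -1984/63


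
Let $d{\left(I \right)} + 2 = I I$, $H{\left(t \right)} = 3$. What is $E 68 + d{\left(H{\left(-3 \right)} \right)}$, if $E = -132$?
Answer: $-8969$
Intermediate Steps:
$d{\left(I \right)} = -2 + I^{2}$ ($d{\left(I \right)} = -2 + I I = -2 + I^{2}$)
$E 68 + d{\left(H{\left(-3 \right)} \right)} = \left(-132\right) 68 - \left(2 - 3^{2}\right) = -8976 + \left(-2 + 9\right) = -8976 + 7 = -8969$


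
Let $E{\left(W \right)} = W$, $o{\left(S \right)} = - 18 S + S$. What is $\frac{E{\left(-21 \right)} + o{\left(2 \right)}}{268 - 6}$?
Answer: $- \frac{55}{262} \approx -0.20992$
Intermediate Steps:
$o{\left(S \right)} = - 17 S$
$\frac{E{\left(-21 \right)} + o{\left(2 \right)}}{268 - 6} = \frac{-21 - 34}{268 - 6} = \frac{-21 - 34}{262} = \left(-55\right) \frac{1}{262} = - \frac{55}{262}$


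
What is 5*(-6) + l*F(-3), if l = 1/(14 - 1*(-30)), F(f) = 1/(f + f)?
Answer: -7921/264 ≈ -30.004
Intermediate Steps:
F(f) = 1/(2*f)
l = 1/44 (l = 1/(14 + 30) = 1/44 ≈ 0.022727)
5*(-6) + l*F(-3) = 5*(-6) + ((½)/(-3))/44 = -30 + ((½)*(-⅓))/44 = -30 + (1/44)*(-⅙) = -30 - 1/264 = -7921/264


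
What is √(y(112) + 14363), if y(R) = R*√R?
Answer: √(14363 + 448*√7) ≈ 124.69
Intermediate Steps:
y(R) = R^(3/2)
√(y(112) + 14363) = √(112^(3/2) + 14363) = √(448*√7 + 14363) = √(14363 + 448*√7)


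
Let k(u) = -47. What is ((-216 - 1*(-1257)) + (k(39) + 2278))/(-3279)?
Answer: -3272/3279 ≈ -0.99787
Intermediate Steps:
((-216 - 1*(-1257)) + (k(39) + 2278))/(-3279) = ((-216 - 1*(-1257)) + (-47 + 2278))/(-3279) = ((-216 + 1257) + 2231)*(-1/3279) = (1041 + 2231)*(-1/3279) = 3272*(-1/3279) = -3272/3279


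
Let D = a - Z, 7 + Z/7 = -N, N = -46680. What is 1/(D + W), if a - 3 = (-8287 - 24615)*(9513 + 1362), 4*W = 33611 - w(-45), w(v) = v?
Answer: -1/358127544 ≈ -2.7923e-9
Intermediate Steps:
W = 8414 (W = (33611 - 1*(-45))/4 = (33611 + 45)/4 = (1/4)*33656 = 8414)
Z = 326711 (Z = -49 + 7*(-1*(-46680)) = -49 + 7*46680 = -49 + 326760 = 326711)
a = -357809247 (a = 3 + (-8287 - 24615)*(9513 + 1362) = 3 - 32902*10875 = 3 - 357809250 = -357809247)
D = -358135958 (D = -357809247 - 1*326711 = -357809247 - 326711 = -358135958)
1/(D + W) = 1/(-358135958 + 8414) = 1/(-358127544) = -1/358127544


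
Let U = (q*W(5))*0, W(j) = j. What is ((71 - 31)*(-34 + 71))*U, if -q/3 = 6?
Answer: 0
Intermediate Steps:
q = -18 (q = -3*6 = -18)
U = 0 (U = -18*5*0 = -90*0 = 0)
((71 - 31)*(-34 + 71))*U = ((71 - 31)*(-34 + 71))*0 = (40*37)*0 = 1480*0 = 0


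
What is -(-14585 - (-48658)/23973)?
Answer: 349597547/23973 ≈ 14583.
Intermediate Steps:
-(-14585 - (-48658)/23973) = -(-14585 - 1*(-48658/23973)) = -(-14585 + 48658/23973) = -1*(-349597547/23973) = 349597547/23973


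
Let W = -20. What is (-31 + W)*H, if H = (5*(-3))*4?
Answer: 3060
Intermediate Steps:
H = -60 (H = -15*4 = -60)
(-31 + W)*H = (-31 - 20)*(-60) = -51*(-60) = 3060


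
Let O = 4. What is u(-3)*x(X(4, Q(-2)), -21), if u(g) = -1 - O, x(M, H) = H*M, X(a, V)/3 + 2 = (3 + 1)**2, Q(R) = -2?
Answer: 4410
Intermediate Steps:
X(a, V) = 42 (X(a, V) = -6 + 3*(3 + 1)**2 = -6 + 3*4**2 = -6 + 3*16 = -6 + 48 = 42)
u(g) = -5 (u(g) = -1 - 1*4 = -1 - 4 = -5)
u(-3)*x(X(4, Q(-2)), -21) = -(-105)*42 = -5*(-882) = 4410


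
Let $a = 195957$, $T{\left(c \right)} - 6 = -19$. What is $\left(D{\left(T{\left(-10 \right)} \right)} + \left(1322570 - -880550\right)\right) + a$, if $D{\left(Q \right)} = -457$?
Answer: $2398620$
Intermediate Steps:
$T{\left(c \right)} = -13$ ($T{\left(c \right)} = 6 - 19 = -13$)
$\left(D{\left(T{\left(-10 \right)} \right)} + \left(1322570 - -880550\right)\right) + a = \left(-457 + \left(1322570 - -880550\right)\right) + 195957 = \left(-457 + \left(1322570 + 880550\right)\right) + 195957 = \left(-457 + 2203120\right) + 195957 = 2202663 + 195957 = 2398620$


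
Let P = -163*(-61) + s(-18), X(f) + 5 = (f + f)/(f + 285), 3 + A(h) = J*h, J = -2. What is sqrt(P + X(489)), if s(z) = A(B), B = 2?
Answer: sqrt(165282798)/129 ≈ 99.661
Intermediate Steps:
A(h) = -3 - 2*h
s(z) = -7 (s(z) = -3 - 2*2 = -3 - 4 = -7)
X(f) = -5 + 2*f/(285 + f) (X(f) = -5 + (f + f)/(f + 285) = -5 + (2*f)/(285 + f) = -5 + 2*f/(285 + f))
P = 9936 (P = -163*(-61) - 7 = 9943 - 7 = 9936)
sqrt(P + X(489)) = sqrt(9936 + 3*(-475 - 1*489)/(285 + 489)) = sqrt(9936 + 3*(-475 - 489)/774) = sqrt(9936 + 3*(1/774)*(-964)) = sqrt(9936 - 482/129) = sqrt(1281262/129) = sqrt(165282798)/129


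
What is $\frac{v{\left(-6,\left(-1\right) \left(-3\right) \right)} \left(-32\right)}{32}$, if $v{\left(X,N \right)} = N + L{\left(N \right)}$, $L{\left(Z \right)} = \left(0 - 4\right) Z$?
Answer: $9$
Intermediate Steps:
$L{\left(Z \right)} = - 4 Z$ ($L{\left(Z \right)} = \left(0 - 4\right) Z = - 4 Z$)
$v{\left(X,N \right)} = - 3 N$ ($v{\left(X,N \right)} = N - 4 N = - 3 N$)
$\frac{v{\left(-6,\left(-1\right) \left(-3\right) \right)} \left(-32\right)}{32} = \frac{- 3 \left(\left(-1\right) \left(-3\right)\right) \left(-32\right)}{32} = \left(-3\right) 3 \left(-32\right) \frac{1}{32} = \left(-9\right) \left(-32\right) \frac{1}{32} = 288 \cdot \frac{1}{32} = 9$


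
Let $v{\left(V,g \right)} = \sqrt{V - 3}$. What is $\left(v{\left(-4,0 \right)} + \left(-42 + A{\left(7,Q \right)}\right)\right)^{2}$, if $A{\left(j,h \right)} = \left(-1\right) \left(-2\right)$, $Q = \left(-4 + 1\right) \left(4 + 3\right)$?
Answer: $\left(40 - i \sqrt{7}\right)^{2} \approx 1593.0 - 211.66 i$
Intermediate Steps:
$Q = -21$ ($Q = \left(-3\right) 7 = -21$)
$A{\left(j,h \right)} = 2$
$v{\left(V,g \right)} = \sqrt{-3 + V}$
$\left(v{\left(-4,0 \right)} + \left(-42 + A{\left(7,Q \right)}\right)\right)^{2} = \left(\sqrt{-3 - 4} + \left(-42 + 2\right)\right)^{2} = \left(\sqrt{-7} - 40\right)^{2} = \left(i \sqrt{7} - 40\right)^{2} = \left(-40 + i \sqrt{7}\right)^{2}$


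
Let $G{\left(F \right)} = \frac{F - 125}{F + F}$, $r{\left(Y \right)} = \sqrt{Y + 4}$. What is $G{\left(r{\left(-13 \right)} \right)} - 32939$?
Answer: $- \frac{65877}{2} + \frac{125 i}{6} \approx -32939.0 + 20.833 i$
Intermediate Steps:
$r{\left(Y \right)} = \sqrt{4 + Y}$
$G{\left(F \right)} = \frac{-125 + F}{2 F}$
$G{\left(r{\left(-13 \right)} \right)} - 32939 = \frac{-125 + \sqrt{4 - 13}}{2 \sqrt{4 - 13}} - 32939 = \frac{-125 + \sqrt{-9}}{2 \sqrt{-9}} - 32939 = \frac{-125 + 3 i}{2 \cdot 3 i} - 32939 = \frac{- \frac{i}{3} \left(-125 + 3 i\right)}{2} - 32939 = - \frac{i \left(-125 + 3 i\right)}{6} - 32939 = -32939 - \frac{i \left(-125 + 3 i\right)}{6}$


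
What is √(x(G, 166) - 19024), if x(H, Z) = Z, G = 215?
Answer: I*√18858 ≈ 137.32*I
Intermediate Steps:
√(x(G, 166) - 19024) = √(166 - 19024) = √(-18858) = I*√18858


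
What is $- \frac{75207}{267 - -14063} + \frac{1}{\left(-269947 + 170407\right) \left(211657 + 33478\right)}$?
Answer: $- \frac{183510629525963}{34966257410700} \approx -5.2482$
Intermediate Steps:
$- \frac{75207}{267 - -14063} + \frac{1}{\left(-269947 + 170407\right) \left(211657 + 33478\right)} = - \frac{75207}{267 + 14063} + \frac{1}{\left(-99540\right) 245135} = - \frac{75207}{14330} - \frac{1}{24400737900} = - \frac{183510629525963}{34966257410700}$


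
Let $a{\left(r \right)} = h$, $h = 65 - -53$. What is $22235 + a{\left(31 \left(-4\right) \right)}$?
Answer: $22353$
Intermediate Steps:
$h = 118$ ($h = 65 + 53 = 118$)
$a{\left(r \right)} = 118$
$22235 + a{\left(31 \left(-4\right) \right)} = 22235 + 118 = 22353$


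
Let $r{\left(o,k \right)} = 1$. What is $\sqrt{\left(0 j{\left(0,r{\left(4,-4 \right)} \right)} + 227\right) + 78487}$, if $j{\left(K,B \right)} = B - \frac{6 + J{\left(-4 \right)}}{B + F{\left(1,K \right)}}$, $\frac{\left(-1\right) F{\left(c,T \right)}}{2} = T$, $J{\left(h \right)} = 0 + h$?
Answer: $3 \sqrt{8746} \approx 280.56$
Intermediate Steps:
$J{\left(h \right)} = h$
$F{\left(c,T \right)} = - 2 T$
$j{\left(K,B \right)} = B - \frac{2}{B - 2 K}$ ($j{\left(K,B \right)} = B - \frac{6 - 4}{B - 2 K} = B - \frac{2}{B - 2 K}$)
$\sqrt{\left(0 j{\left(0,r{\left(4,-4 \right)} \right)} + 227\right) + 78487} = \sqrt{\left(0 \frac{-2 + 1^{2} - 2 \cdot 0}{1 - 0} + 227\right) + 78487} = \sqrt{\left(0 \frac{-2 + 1 + 0}{1 + 0} + 227\right) + 78487} = \sqrt{\left(0 \cdot 1^{-1} \left(-1\right) + 227\right) + 78487} = \sqrt{\left(0 \cdot 1 \left(-1\right) + 227\right) + 78487} = \sqrt{\left(0 \left(-1\right) + 227\right) + 78487} = \sqrt{\left(0 + 227\right) + 78487} = \sqrt{227 + 78487} = \sqrt{78714} = 3 \sqrt{8746}$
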